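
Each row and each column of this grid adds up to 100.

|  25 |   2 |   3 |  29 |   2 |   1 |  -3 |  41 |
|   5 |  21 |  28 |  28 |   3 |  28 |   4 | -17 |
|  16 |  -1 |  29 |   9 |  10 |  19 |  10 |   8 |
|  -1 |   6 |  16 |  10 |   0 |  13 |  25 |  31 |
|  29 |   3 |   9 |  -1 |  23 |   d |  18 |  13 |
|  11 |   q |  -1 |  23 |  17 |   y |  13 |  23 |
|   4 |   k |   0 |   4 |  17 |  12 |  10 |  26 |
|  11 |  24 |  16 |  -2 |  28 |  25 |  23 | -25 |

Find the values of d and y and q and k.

d = 6, y = -4, q = 18, k = 27

Row 7: 4 + 0 + 4 + 17 + 12 + 10 + 26 = 73, so its missing entry is 100 − 73 = 27.
Row 5: 29 + 3 + 9 − 1 + 23 + 18 + 13 = 94, so its missing entry is 100 − 94 = 6.
Column 6: 1 + 28 + 19 + 13 + 6 + 12 + 25 = 104, so its missing entry is 100 − 104 = -4.
Row 6: 11 − 1 + 23 + 17 − 4 + 13 + 23 = 82, so its missing entry is 100 − 82 = 18.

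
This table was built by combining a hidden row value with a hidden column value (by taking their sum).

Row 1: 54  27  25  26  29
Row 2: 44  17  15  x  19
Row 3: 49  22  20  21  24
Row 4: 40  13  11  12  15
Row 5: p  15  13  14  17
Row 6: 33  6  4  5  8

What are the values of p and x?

The difference between any two rows is the same in every column — this is an addition table with the headers hidden.
Row 5 minus row 1 is 13 − 25 = -12, so its entry in column 1 is 54 + (-12) = 42.
Row 2 minus row 1 is 15 − 25 = -10, so its entry in column 4 is 26 + (-10) = 16.

p = 42, x = 16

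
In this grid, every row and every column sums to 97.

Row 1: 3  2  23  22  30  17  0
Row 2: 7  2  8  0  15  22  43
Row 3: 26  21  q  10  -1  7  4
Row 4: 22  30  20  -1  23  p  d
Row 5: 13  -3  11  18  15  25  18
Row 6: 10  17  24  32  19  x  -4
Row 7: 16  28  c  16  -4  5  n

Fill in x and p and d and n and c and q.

x = -1, p = 22, d = -19, n = 55, c = -19, q = 30

The known cells in row 6 total 98, leaving 97 − 98 = -1 for the blank.
The known cells in row 3 total 67, leaving 97 − 67 = 30 for the blank.
The known cells in column 3 total 116, leaving 97 − 116 = -19 for the blank.
The known cells in row 7 total 42, leaving 97 − 42 = 55 for the blank.
The known cells in column 7 total 116, leaving 97 − 116 = -19 for the blank.
The known cells in row 4 total 75, leaving 97 − 75 = 22 for the blank.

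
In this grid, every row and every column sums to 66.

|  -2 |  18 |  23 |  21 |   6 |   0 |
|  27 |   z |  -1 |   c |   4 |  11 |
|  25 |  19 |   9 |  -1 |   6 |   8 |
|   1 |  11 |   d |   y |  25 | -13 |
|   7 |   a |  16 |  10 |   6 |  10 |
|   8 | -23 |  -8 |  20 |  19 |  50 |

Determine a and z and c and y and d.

Row 5 has 7 + 16 + 10 + 6 + 10 = 49; the blank must be 66 − 49 = 17.
Column 2 has 18 + 19 + 11 + 17 − 23 = 42; the blank must be 66 − 42 = 24.
Column 3 has 23 − 1 + 9 + 16 − 8 = 39; the blank must be 66 − 39 = 27.
Row 4 has 1 + 11 + 27 + 25 − 13 = 51; the blank must be 66 − 51 = 15.
Row 2 has 27 + 24 − 1 + 4 + 11 = 65; the blank must be 66 − 65 = 1.

a = 17, z = 24, c = 1, y = 15, d = 27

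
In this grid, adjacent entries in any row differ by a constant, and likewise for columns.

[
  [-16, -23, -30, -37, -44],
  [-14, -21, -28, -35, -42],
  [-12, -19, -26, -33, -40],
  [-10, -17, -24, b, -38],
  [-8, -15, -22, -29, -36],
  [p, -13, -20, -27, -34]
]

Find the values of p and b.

p = -6, b = -31

Along each row the entries change by -7 per step; down each column they change by 2.
Row 6: from -13 at column 2, stepping by -7 to column 1 gives -6.
Row 4: from -10 at column 1, stepping by -7 to column 4 gives -31.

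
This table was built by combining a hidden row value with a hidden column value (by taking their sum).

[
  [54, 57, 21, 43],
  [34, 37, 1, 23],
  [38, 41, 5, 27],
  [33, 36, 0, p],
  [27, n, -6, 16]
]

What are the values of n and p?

n = 30, p = 22

The difference between any two rows is the same in every column — this is an addition table with the headers hidden.
Row 5 minus row 1 is -6 − 21 = -27, so its entry in column 2 is 57 + (-27) = 30.
Row 4 minus row 1 is 0 − 21 = -21, so its entry in column 4 is 43 + (-21) = 22.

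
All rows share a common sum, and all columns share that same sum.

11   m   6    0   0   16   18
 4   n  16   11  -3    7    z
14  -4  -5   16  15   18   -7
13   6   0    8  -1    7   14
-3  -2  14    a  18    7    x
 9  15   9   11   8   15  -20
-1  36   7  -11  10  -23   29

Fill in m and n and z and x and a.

m = -4, n = 0, z = 12, x = 1, a = 12

Rows 3 and 4 both sum to 47, so that's the common total.
Row 1: 11 + 6 + 0 + 0 + 16 + 18 = 51, so its missing entry is 47 − 51 = -4.
Column 4: 0 + 11 + 16 + 8 + 11 − 11 = 35, so its missing entry is 47 − 35 = 12.
Column 2: -4 − 4 + 6 − 2 + 15 + 36 = 47, so its missing entry is 47 − 47 = 0.
Row 5: -3 − 2 + 14 + 12 + 18 + 7 = 46, so its missing entry is 47 − 46 = 1.
Row 2: 4 + 0 + 16 + 11 − 3 + 7 = 35, so its missing entry is 47 − 35 = 12.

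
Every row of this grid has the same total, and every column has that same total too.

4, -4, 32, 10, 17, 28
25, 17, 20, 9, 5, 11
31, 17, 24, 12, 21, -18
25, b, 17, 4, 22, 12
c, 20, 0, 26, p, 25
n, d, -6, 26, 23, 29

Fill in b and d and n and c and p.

b = 7, d = 30, n = -15, c = 17, p = -1

Rows 1 and 2 both sum to 87, so that's the common total.
Column 5: 17 + 5 + 21 + 22 + 23 = 88, so its missing entry is 87 − 88 = -1.
Row 5: 20 + 0 + 26 − 1 + 25 = 70, so its missing entry is 87 − 70 = 17.
Row 4: 25 + 17 + 4 + 22 + 12 = 80, so its missing entry is 87 − 80 = 7.
Column 2: -4 + 17 + 17 + 7 + 20 = 57, so its missing entry is 87 − 57 = 30.
Row 6: 30 − 6 + 26 + 23 + 29 = 102, so its missing entry is 87 − 102 = -15.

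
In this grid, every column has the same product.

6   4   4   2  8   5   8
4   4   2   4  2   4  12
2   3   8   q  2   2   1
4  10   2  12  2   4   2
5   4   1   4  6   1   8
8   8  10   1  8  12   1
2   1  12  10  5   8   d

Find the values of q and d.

q = 4, d = 10

Columns 1 and 5 each multiply to 15360, so every column has product 15360.
Column 4: 2×4×12×4×1×10 = 3840, so the missing entry is 15360 ÷ 3840 = 4.
Column 7: 8×12×1×2×8×1 = 1536, so the missing entry is 15360 ÷ 1536 = 10.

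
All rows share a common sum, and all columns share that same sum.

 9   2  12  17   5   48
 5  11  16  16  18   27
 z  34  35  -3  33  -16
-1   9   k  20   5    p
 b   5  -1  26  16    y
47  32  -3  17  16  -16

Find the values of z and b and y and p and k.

z = 10, b = 23, y = 24, p = 26, k = 34

Rows 1 and 2 both sum to 93, so that's the common total.
The known cells in row 3 total 83, leaving 93 − 83 = 10 for the blank.
The known cells in column 1 total 70, leaving 93 − 70 = 23 for the blank.
The known cells in row 5 total 69, leaving 93 − 69 = 24 for the blank.
The known cells in column 3 total 59, leaving 93 − 59 = 34 for the blank.
The known cells in row 4 total 67, leaving 93 − 67 = 26 for the blank.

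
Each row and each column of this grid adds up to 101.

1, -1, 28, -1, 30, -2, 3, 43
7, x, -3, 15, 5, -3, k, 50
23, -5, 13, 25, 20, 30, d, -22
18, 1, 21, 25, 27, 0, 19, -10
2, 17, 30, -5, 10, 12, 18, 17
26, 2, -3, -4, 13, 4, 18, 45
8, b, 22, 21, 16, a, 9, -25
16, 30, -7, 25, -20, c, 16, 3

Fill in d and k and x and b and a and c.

d = 17, k = 1, x = 29, b = 28, a = 22, c = 38

Row 3 has 23 − 5 + 13 + 25 + 20 + 30 − 22 = 84; the blank must be 101 − 84 = 17.
Column 7 has 3 + 17 + 19 + 18 + 18 + 9 + 16 = 100; the blank must be 101 − 100 = 1.
Row 2 has 7 − 3 + 15 + 5 − 3 + 1 + 50 = 72; the blank must be 101 − 72 = 29.
Column 2 has -1 + 29 − 5 + 1 + 17 + 2 + 30 = 73; the blank must be 101 − 73 = 28.
Row 7 has 8 + 28 + 22 + 21 + 16 + 9 − 25 = 79; the blank must be 101 − 79 = 22.
Row 8 has 16 + 30 − 7 + 25 − 20 + 16 + 3 = 63; the blank must be 101 − 63 = 38.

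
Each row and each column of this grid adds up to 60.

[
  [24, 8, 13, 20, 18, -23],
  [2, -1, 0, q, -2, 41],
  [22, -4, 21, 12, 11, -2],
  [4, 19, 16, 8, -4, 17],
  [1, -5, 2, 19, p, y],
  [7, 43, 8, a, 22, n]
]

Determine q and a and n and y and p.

The known cells in column 5 total 45, leaving 60 − 45 = 15 for the blank.
The known cells in row 5 total 32, leaving 60 − 32 = 28 for the blank.
The known cells in column 6 total 61, leaving 60 − 61 = -1 for the blank.
The known cells in row 6 total 79, leaving 60 − 79 = -19 for the blank.
The known cells in row 2 total 40, leaving 60 − 40 = 20 for the blank.

q = 20, a = -19, n = -1, y = 28, p = 15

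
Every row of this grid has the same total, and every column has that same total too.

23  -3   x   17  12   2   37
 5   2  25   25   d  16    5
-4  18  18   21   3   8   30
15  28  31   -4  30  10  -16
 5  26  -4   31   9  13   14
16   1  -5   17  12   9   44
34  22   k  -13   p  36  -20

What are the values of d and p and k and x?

d = 16, p = 12, k = 23, x = 6

Rows 3 and 4 both sum to 94, so that's the common total.
Row 2: 5 + 2 + 25 + 25 + 16 + 5 = 78, so its missing entry is 94 − 78 = 16.
Column 5: 12 + 16 + 3 + 30 + 9 + 12 = 82, so its missing entry is 94 − 82 = 12.
Row 7: 34 + 22 − 13 + 12 + 36 − 20 = 71, so its missing entry is 94 − 71 = 23.
Row 1: 23 − 3 + 17 + 12 + 2 + 37 = 88, so its missing entry is 94 − 88 = 6.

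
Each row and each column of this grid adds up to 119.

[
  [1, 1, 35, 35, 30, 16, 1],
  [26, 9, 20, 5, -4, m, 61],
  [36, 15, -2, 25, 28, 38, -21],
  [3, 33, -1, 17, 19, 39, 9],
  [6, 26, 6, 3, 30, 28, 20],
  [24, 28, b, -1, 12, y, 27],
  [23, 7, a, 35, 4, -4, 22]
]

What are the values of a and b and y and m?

a = 32, b = 29, y = 0, m = 2

The known cells in row 7 total 87, leaving 119 − 87 = 32 for the blank.
The known cells in row 2 total 117, leaving 119 − 117 = 2 for the blank.
The known cells in column 6 total 119, leaving 119 − 119 = 0 for the blank.
The known cells in row 6 total 90, leaving 119 − 90 = 29 for the blank.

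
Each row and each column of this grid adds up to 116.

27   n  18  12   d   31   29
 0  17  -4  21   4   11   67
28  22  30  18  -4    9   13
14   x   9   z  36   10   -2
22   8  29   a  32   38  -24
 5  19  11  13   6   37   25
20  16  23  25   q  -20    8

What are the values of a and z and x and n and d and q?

a = 11, z = 16, x = 33, n = 1, d = -2, q = 44

The known cells in row 5 total 105, leaving 116 − 105 = 11 for the blank.
The known cells in row 7 total 72, leaving 116 − 72 = 44 for the blank.
The known cells in column 5 total 118, leaving 116 − 118 = -2 for the blank.
The known cells in row 1 total 115, leaving 116 − 115 = 1 for the blank.
The known cells in column 2 total 83, leaving 116 − 83 = 33 for the blank.
The known cells in row 4 total 100, leaving 116 − 100 = 16 for the blank.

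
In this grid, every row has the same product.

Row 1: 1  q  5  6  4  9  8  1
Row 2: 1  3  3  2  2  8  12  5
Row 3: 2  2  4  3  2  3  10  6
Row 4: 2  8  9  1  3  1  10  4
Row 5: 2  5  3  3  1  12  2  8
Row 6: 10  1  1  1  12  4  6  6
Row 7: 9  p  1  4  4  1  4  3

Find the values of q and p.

Rows 3 and 5 each multiply to 17280, so every row has product 17280.
Row 1: 1×5×6×4×9×8×1 = 8640, so the missing entry is 17280 ÷ 8640 = 2.
Row 7: 9×1×4×4×1×4×3 = 1728, so the missing entry is 17280 ÷ 1728 = 10.

q = 2, p = 10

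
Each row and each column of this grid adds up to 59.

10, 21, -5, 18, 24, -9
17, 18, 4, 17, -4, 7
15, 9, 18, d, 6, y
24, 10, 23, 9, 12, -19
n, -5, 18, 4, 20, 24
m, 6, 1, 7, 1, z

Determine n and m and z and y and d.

n = -2, m = -5, z = 49, y = 7, d = 4

Row 5 has -5 + 18 + 4 + 20 + 24 = 61; the blank must be 59 − 61 = -2.
Column 4 has 18 + 17 + 9 + 4 + 7 = 55; the blank must be 59 − 55 = 4.
Column 1 has 10 + 17 + 15 + 24 − 2 = 64; the blank must be 59 − 64 = -5.
Row 6 has -5 + 6 + 1 + 7 + 1 = 10; the blank must be 59 − 10 = 49.
Row 3 has 15 + 9 + 18 + 4 + 6 = 52; the blank must be 59 − 52 = 7.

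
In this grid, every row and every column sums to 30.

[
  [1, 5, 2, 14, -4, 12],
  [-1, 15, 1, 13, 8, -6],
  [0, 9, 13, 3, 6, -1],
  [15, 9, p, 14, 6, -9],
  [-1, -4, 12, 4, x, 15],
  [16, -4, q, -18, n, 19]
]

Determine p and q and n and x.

p = -5, q = 7, n = 10, x = 4

Row 5: -1 − 4 + 12 + 4 + 15 = 26, so its missing entry is 30 − 26 = 4.
Row 4: 15 + 9 + 14 + 6 − 9 = 35, so its missing entry is 30 − 35 = -5.
Column 5: -4 + 8 + 6 + 6 + 4 = 20, so its missing entry is 30 − 20 = 10.
Row 6: 16 − 4 − 18 + 10 + 19 = 23, so its missing entry is 30 − 23 = 7.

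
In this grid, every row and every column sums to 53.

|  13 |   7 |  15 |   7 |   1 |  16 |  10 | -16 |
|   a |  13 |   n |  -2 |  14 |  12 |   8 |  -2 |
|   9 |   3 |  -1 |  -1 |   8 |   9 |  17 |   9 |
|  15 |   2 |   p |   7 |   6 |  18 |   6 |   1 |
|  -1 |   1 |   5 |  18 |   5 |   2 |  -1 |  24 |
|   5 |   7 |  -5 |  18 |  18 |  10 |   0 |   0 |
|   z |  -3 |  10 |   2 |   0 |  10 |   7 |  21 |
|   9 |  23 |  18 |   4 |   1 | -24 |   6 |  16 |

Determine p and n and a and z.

p = -2, n = 13, a = -3, z = 6

Row 4 has 15 + 2 + 7 + 6 + 18 + 6 + 1 = 55; the blank must be 53 − 55 = -2.
Column 3 has 15 − 1 − 2 + 5 − 5 + 10 + 18 = 40; the blank must be 53 − 40 = 13.
Row 2 has 13 + 13 − 2 + 14 + 12 + 8 − 2 = 56; the blank must be 53 − 56 = -3.
Row 7 has -3 + 10 + 2 + 0 + 10 + 7 + 21 = 47; the blank must be 53 − 47 = 6.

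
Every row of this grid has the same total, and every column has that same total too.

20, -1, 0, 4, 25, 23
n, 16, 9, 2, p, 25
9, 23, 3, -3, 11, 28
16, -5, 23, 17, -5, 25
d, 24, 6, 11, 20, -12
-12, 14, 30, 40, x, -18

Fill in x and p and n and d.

Rows 1 and 3 both sum to 71, so that's the common total.
Row 6 has -12 + 14 + 30 + 40 − 18 = 54; the blank must be 71 − 54 = 17.
Row 5 has 24 + 6 + 11 + 20 − 12 = 49; the blank must be 71 − 49 = 22.
Column 1 has 20 + 9 + 16 + 22 − 12 = 55; the blank must be 71 − 55 = 16.
Row 2 has 16 + 16 + 9 + 2 + 25 = 68; the blank must be 71 − 68 = 3.

x = 17, p = 3, n = 16, d = 22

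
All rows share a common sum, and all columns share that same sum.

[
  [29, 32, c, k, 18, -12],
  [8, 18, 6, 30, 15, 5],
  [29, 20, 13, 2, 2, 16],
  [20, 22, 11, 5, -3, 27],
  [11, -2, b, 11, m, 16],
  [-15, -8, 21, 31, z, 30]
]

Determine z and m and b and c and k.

z = 23, m = 27, b = 19, c = 12, k = 3

Rows 2 and 3 both sum to 82, so that's the common total.
Row 6: -15 − 8 + 21 + 31 + 30 = 59, so its missing entry is 82 − 59 = 23.
Column 5: 18 + 15 + 2 − 3 + 23 = 55, so its missing entry is 82 − 55 = 27.
Column 4: 30 + 2 + 5 + 11 + 31 = 79, so its missing entry is 82 − 79 = 3.
Row 5: 11 − 2 + 11 + 27 + 16 = 63, so its missing entry is 82 − 63 = 19.
Row 1: 29 + 32 + 3 + 18 − 12 = 70, so its missing entry is 82 − 70 = 12.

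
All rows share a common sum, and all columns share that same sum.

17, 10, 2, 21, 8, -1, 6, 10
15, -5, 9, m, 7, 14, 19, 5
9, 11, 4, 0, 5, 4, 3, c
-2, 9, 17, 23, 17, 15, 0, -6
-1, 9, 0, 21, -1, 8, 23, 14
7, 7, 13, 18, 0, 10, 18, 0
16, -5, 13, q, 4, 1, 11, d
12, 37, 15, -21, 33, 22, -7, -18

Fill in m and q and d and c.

Rows 1 and 4 both sum to 73, so that's the common total.
Row 2 has 15 − 5 + 9 + 7 + 14 + 19 + 5 = 64; the blank must be 73 − 64 = 9.
Column 4 has 21 + 9 + 0 + 23 + 21 + 18 − 21 = 71; the blank must be 73 − 71 = 2.
Row 7 has 16 − 5 + 13 + 2 + 4 + 1 + 11 = 42; the blank must be 73 − 42 = 31.
Row 3 has 9 + 11 + 4 + 0 + 5 + 4 + 3 = 36; the blank must be 73 − 36 = 37.

m = 9, q = 2, d = 31, c = 37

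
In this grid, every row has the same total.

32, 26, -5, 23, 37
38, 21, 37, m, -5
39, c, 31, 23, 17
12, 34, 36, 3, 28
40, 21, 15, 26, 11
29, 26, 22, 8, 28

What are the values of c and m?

c = 3, m = 22

Row 1 sums to 113 and so does row 4; that's the common total.
In row 3 the known cells total 110, leaving 113 − 110 = 3.
In row 2 the known cells total 91, leaving 113 − 91 = 22.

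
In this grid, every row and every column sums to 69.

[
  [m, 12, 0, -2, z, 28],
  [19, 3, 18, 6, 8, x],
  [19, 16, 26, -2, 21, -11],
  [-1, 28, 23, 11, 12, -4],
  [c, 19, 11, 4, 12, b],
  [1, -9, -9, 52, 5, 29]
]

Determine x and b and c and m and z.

x = 15, b = 12, c = 11, m = 20, z = 11

The known cells in column 5 total 58, leaving 69 − 58 = 11 for the blank.
The known cells in row 1 total 49, leaving 69 − 49 = 20 for the blank.
The known cells in column 1 total 58, leaving 69 − 58 = 11 for the blank.
The known cells in row 2 total 54, leaving 69 − 54 = 15 for the blank.
The known cells in row 5 total 57, leaving 69 − 57 = 12 for the blank.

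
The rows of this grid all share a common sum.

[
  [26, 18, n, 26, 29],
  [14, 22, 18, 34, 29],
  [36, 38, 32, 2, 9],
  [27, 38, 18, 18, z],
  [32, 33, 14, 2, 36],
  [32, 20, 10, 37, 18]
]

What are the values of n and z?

n = 18, z = 16

Rows 3 and 6 both add up to 117, so every row sums to 117.
Row 1: 26 + 18 + 26 + 29 = 99, so the missing entry is 117 − 99 = 18.
Row 4: 27 + 38 + 18 + 18 = 101, so the missing entry is 117 − 101 = 16.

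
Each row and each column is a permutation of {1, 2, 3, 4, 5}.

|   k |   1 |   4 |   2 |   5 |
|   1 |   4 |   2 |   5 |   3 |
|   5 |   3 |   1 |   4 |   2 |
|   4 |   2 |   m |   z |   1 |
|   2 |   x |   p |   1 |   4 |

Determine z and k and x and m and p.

At (row 1, col 1): row 1 already has {1, 2, 4, 5}, so the value is 3.
Cell (4,4): column 4 already has {1, 2, 4, 5} → 3.
Cell (4,3): row 4 already has {1, 2, 3, 4} → 5.
For row 5, column 3: column 3 already has {1, 2, 4, 5}; that leaves 3.
For row 5, column 2: row 5 already has {1, 2, 3, 4}; that leaves 5.

z = 3, k = 3, x = 5, m = 5, p = 3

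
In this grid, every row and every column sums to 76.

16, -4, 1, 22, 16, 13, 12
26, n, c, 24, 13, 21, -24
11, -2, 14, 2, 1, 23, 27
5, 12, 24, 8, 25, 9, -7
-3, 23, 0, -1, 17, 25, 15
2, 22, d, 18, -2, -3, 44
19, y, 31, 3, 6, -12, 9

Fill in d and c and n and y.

The known cells in row 7 total 56, leaving 76 − 56 = 20 for the blank.
The known cells in column 2 total 71, leaving 76 − 71 = 5 for the blank.
The known cells in row 2 total 65, leaving 76 − 65 = 11 for the blank.
The known cells in row 6 total 81, leaving 76 − 81 = -5 for the blank.

d = -5, c = 11, n = 5, y = 20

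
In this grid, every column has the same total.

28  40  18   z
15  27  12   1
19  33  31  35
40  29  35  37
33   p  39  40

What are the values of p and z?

The complete columns each total 135.
Column 2 is missing 135 − 129 = 6 (since 40 + 27 + 33 + 29 = 129).
Column 4 is missing 135 − 113 = 22 (since 1 + 35 + 37 + 40 = 113).

p = 6, z = 22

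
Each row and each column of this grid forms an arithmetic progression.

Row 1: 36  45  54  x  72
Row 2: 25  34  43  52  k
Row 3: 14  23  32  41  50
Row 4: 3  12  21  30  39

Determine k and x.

k = 61, x = 63

Along each row the entries change by 9 per step; down each column they change by -11.
Row 2: from 25 at column 1, stepping by 9 to column 5 gives 61.
Row 1: from 36 at column 1, stepping by 9 to column 4 gives 63.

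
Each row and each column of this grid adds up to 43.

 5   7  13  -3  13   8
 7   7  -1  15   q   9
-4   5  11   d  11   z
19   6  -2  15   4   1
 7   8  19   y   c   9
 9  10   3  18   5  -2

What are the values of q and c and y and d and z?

Row 2 has 7 + 7 − 1 + 15 + 9 = 37; the blank must be 43 − 37 = 6.
Column 5 has 13 + 6 + 11 + 4 + 5 = 39; the blank must be 43 − 39 = 4.
Row 5 has 7 + 8 + 19 + 4 + 9 = 47; the blank must be 43 − 47 = -4.
Column 4 has -3 + 15 + 15 − 4 + 18 = 41; the blank must be 43 − 41 = 2.
Row 3 has -4 + 5 + 11 + 2 + 11 = 25; the blank must be 43 − 25 = 18.

q = 6, c = 4, y = -4, d = 2, z = 18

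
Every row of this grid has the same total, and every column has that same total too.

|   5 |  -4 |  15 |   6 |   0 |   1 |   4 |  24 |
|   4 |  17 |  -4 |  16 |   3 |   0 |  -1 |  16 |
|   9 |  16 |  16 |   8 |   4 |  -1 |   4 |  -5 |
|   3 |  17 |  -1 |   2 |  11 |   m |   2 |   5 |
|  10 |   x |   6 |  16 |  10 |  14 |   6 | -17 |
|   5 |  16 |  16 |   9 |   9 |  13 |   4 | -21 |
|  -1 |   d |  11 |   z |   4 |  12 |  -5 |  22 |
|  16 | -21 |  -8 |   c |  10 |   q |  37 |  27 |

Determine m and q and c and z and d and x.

m = 12, q = 0, c = -10, z = 4, d = 4, x = 6

Rows 1 and 2 both sum to 51, so that's the common total.
Row 5: 10 + 6 + 16 + 10 + 14 + 6 − 17 = 45, so its missing entry is 51 − 45 = 6.
Column 2: -4 + 17 + 16 + 17 + 6 + 16 − 21 = 47, so its missing entry is 51 − 47 = 4.
Row 7: -1 + 4 + 11 + 4 + 12 − 5 + 22 = 47, so its missing entry is 51 − 47 = 4.
Column 4: 6 + 16 + 8 + 2 + 16 + 9 + 4 = 61, so its missing entry is 51 − 61 = -10.
Row 8: 16 − 21 − 8 − 10 + 10 + 37 + 27 = 51, so its missing entry is 51 − 51 = 0.
Row 4: 3 + 17 − 1 + 2 + 11 + 2 + 5 = 39, so its missing entry is 51 − 39 = 12.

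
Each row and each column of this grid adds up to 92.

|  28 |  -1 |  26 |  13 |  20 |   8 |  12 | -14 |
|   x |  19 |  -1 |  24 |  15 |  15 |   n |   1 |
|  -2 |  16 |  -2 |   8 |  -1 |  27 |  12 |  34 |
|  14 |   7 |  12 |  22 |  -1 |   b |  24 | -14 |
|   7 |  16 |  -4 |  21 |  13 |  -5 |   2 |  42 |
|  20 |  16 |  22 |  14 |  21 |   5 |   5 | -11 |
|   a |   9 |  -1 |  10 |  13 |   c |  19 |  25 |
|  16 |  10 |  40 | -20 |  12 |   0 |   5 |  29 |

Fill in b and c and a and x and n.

b = 28, c = 14, a = 3, x = 6, n = 13

Column 7: 12 + 12 + 24 + 2 + 5 + 19 + 5 = 79, so its missing entry is 92 − 79 = 13.
Row 2: 19 − 1 + 24 + 15 + 15 + 13 + 1 = 86, so its missing entry is 92 − 86 = 6.
Column 1: 28 + 6 − 2 + 14 + 7 + 20 + 16 = 89, so its missing entry is 92 − 89 = 3.
Row 7: 3 + 9 − 1 + 10 + 13 + 19 + 25 = 78, so its missing entry is 92 − 78 = 14.
Row 4: 14 + 7 + 12 + 22 − 1 + 24 − 14 = 64, so its missing entry is 92 − 64 = 28.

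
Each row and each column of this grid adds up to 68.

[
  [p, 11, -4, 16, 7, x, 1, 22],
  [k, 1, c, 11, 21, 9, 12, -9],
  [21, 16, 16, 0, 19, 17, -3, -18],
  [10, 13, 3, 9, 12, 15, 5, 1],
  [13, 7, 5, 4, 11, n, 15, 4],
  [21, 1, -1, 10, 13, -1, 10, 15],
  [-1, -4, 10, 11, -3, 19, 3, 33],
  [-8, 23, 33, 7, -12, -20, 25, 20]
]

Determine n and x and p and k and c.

Column 3: -4 + 16 + 3 + 5 − 1 + 10 + 33 = 62, so its missing entry is 68 − 62 = 6.
Row 5: 13 + 7 + 5 + 4 + 11 + 15 + 4 = 59, so its missing entry is 68 − 59 = 9.
Column 6: 9 + 17 + 15 + 9 − 1 + 19 − 20 = 48, so its missing entry is 68 − 48 = 20.
Row 1: 11 − 4 + 16 + 7 + 20 + 1 + 22 = 73, so its missing entry is 68 − 73 = -5.
Row 2: 1 + 6 + 11 + 21 + 9 + 12 − 9 = 51, so its missing entry is 68 − 51 = 17.

n = 9, x = 20, p = -5, k = 17, c = 6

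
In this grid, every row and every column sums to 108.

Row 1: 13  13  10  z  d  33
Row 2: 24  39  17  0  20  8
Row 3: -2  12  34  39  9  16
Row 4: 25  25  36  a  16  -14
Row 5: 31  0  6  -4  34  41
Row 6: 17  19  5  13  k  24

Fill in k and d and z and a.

Row 6: 17 + 19 + 5 + 13 + 24 = 78, so its missing entry is 108 − 78 = 30.
Column 5: 20 + 9 + 16 + 34 + 30 = 109, so its missing entry is 108 − 109 = -1.
Row 1: 13 + 13 + 10 − 1 + 33 = 68, so its missing entry is 108 − 68 = 40.
Row 4: 25 + 25 + 36 + 16 − 14 = 88, so its missing entry is 108 − 88 = 20.

k = 30, d = -1, z = 40, a = 20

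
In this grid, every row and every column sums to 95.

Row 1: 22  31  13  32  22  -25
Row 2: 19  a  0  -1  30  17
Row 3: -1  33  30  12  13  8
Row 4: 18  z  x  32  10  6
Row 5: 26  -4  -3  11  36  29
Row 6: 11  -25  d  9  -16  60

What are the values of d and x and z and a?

Row 2 has 19 + 0 − 1 + 30 + 17 = 65; the blank must be 95 − 65 = 30.
Column 2 has 31 + 30 + 33 − 4 − 25 = 65; the blank must be 95 − 65 = 30.
Row 4 has 18 + 30 + 32 + 10 + 6 = 96; the blank must be 95 − 96 = -1.
Row 6 has 11 − 25 + 9 − 16 + 60 = 39; the blank must be 95 − 39 = 56.

d = 56, x = -1, z = 30, a = 30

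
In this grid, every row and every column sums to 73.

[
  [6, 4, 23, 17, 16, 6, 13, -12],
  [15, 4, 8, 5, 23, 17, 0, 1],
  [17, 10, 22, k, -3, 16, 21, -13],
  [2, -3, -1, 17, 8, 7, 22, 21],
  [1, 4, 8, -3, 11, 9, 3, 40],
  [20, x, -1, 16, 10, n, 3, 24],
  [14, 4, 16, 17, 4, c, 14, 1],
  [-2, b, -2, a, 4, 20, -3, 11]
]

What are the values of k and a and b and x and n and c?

The known cells in row 7 total 70, leaving 73 − 70 = 3 for the blank.
The known cells in column 6 total 78, leaving 73 − 78 = -5 for the blank.
The known cells in row 6 total 67, leaving 73 − 67 = 6 for the blank.
The known cells in column 2 total 29, leaving 73 − 29 = 44 for the blank.
The known cells in row 8 total 72, leaving 73 − 72 = 1 for the blank.
The known cells in row 3 total 70, leaving 73 − 70 = 3 for the blank.

k = 3, a = 1, b = 44, x = 6, n = -5, c = 3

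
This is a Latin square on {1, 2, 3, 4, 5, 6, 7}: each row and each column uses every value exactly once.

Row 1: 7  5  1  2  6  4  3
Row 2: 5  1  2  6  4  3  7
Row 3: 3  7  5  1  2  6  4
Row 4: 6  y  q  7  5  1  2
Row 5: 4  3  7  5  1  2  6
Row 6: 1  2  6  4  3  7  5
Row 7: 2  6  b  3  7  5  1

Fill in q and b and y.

Cell (4,2): column 2 already has {1, 2, 3, 5, 6, 7} → 4.
For row 4, column 3: row 4 already has {1, 2, 4, 5, 6, 7}; that leaves 3.
At (row 7, col 3): row 7 already has {1, 2, 3, 5, 6, 7}, so the value is 4.

q = 3, b = 4, y = 4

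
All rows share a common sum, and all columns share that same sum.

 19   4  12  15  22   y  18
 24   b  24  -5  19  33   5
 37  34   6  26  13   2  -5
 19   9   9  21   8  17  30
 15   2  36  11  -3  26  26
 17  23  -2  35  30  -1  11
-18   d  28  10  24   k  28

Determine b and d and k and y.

Rows 3 and 4 both sum to 113, so that's the common total.
The known cells in row 2 total 100, leaving 113 − 100 = 13 for the blank.
The known cells in column 2 total 85, leaving 113 − 85 = 28 for the blank.
The known cells in row 7 total 100, leaving 113 − 100 = 13 for the blank.
The known cells in row 1 total 90, leaving 113 − 90 = 23 for the blank.

b = 13, d = 28, k = 13, y = 23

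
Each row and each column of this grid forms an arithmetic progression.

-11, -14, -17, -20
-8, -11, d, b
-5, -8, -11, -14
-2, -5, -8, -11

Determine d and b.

Along each row the entries change by -3 per step; down each column they change by 3.
Row 2: from -8 at column 1, stepping by -3 to column 3 gives -14.
Row 2: from -8 at column 1, stepping by -3 to column 4 gives -17.

d = -14, b = -17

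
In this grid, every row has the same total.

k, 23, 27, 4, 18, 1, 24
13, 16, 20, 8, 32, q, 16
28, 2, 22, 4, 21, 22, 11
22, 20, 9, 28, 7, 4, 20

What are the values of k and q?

Rows 3 and 4 both add up to 110, so every row sums to 110.
Row 1: 23 + 27 + 4 + 18 + 1 + 24 = 97, so the missing entry is 110 − 97 = 13.
Row 2: 13 + 16 + 20 + 8 + 32 + 16 = 105, so the missing entry is 110 − 105 = 5.

k = 13, q = 5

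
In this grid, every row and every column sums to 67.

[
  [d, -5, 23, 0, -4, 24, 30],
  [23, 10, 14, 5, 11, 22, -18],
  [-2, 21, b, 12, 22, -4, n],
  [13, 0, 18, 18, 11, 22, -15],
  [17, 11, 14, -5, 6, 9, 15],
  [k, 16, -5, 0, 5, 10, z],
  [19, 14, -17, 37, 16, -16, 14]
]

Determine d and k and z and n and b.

d = -1, k = -2, z = 43, n = -2, b = 20

Row 1: -5 + 23 + 0 − 4 + 24 + 30 = 68, so its missing entry is 67 − 68 = -1.
Column 1: -1 + 23 − 2 + 13 + 17 + 19 = 69, so its missing entry is 67 − 69 = -2.
Row 6: -2 + 16 − 5 + 0 + 5 + 10 = 24, so its missing entry is 67 − 24 = 43.
Column 7: 30 − 18 − 15 + 15 + 43 + 14 = 69, so its missing entry is 67 − 69 = -2.
Row 3: -2 + 21 + 12 + 22 − 4 − 2 = 47, so its missing entry is 67 − 47 = 20.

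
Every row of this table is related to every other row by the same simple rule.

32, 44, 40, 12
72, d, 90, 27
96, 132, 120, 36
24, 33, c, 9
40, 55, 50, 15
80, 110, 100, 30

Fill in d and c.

Each row is a constant multiple of every other row — this is a multiplication table with the headers hidden.
Row 2 is 72/32 = 9/4 times row 1, so its entry in column 2 is 44 × 9/4 = 99.
Row 4 is 24/32 = 3/4 times row 1, so its entry in column 3 is 40 × 3/4 = 30.

d = 99, c = 30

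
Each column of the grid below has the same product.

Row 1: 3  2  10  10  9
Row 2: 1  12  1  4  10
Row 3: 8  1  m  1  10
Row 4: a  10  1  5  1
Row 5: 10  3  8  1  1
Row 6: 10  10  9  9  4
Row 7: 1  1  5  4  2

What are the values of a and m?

Columns 2 and 4 each multiply to 7200, so every column has product 7200.
Column 1: 3×1×8×10×10×1 = 2400, so the missing entry is 7200 ÷ 2400 = 3.
Column 3: 10×1×1×8×9×5 = 3600, so the missing entry is 7200 ÷ 3600 = 2.

a = 3, m = 2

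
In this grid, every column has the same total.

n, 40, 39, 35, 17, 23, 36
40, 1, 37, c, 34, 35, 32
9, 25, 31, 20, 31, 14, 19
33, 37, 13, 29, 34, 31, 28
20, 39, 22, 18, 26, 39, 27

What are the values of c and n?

Column 2 sums to 142 and so does column 6; that's the common total.
In column 4 the known cells total 102, leaving 142 − 102 = 40.
In column 1 the known cells total 102, leaving 142 − 102 = 40.

c = 40, n = 40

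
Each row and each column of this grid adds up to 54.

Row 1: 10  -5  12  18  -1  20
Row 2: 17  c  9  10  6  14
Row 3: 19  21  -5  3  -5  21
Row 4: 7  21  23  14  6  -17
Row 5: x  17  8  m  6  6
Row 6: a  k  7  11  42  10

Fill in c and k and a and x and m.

c = -2, k = 2, a = -18, x = 19, m = -2

The known cells in column 4 total 56, leaving 54 − 56 = -2 for the blank.
The known cells in row 5 total 35, leaving 54 − 35 = 19 for the blank.
The known cells in row 2 total 56, leaving 54 − 56 = -2 for the blank.
The known cells in column 2 total 52, leaving 54 − 52 = 2 for the blank.
The known cells in row 6 total 72, leaving 54 − 72 = -18 for the blank.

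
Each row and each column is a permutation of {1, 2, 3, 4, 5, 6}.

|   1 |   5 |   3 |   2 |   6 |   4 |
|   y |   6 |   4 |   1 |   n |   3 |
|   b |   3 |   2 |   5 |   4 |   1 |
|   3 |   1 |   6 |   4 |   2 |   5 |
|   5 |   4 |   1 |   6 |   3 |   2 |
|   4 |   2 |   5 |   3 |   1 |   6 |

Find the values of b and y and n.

Cell (3,1): row 3 already has {1, 2, 3, 4, 5} → 6.
At (row 2, col 1): column 1 already has {1, 3, 4, 5, 6}, so the value is 2.
Cell (2,5): row 2 already has {1, 2, 3, 4, 6} → 5.

b = 6, y = 2, n = 5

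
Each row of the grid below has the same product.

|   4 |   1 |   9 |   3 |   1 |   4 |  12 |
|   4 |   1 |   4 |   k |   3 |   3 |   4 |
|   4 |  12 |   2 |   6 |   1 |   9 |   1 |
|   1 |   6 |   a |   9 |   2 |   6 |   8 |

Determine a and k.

Rows 1 and 3 each multiply to 5184, so every row has product 5184.
Row 4: 1×6×9×2×6×8 = 5184, so the missing entry is 5184 ÷ 5184 = 1.
Row 2: 4×1×4×3×3×4 = 576, so the missing entry is 5184 ÷ 576 = 9.

a = 1, k = 9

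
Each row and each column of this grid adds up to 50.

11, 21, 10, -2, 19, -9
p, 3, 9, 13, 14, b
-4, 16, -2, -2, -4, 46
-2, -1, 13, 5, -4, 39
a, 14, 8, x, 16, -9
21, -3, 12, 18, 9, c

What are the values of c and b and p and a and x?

c = -7, b = -10, p = 21, a = 3, x = 18

The known cells in row 6 total 57, leaving 50 − 57 = -7 for the blank.
The known cells in column 4 total 32, leaving 50 − 32 = 18 for the blank.
The known cells in row 5 total 47, leaving 50 − 47 = 3 for the blank.
The known cells in column 6 total 60, leaving 50 − 60 = -10 for the blank.
The known cells in row 2 total 29, leaving 50 − 29 = 21 for the blank.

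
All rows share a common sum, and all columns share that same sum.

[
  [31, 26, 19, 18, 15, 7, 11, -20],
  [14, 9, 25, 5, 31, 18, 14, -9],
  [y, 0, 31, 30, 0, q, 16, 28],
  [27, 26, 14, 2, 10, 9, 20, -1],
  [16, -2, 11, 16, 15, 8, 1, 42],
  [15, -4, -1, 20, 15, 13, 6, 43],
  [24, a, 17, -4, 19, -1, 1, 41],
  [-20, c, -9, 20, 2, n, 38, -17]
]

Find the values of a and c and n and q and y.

Rows 1 and 2 both sum to 107, so that's the common total.
Row 7 has 24 + 17 − 4 + 19 − 1 + 1 + 41 = 97; the blank must be 107 − 97 = 10.
Column 2 has 26 + 9 + 0 + 26 − 2 − 4 + 10 = 65; the blank must be 107 − 65 = 42.
Column 1 has 31 + 14 + 27 + 16 + 15 + 24 − 20 = 107; the blank must be 107 − 107 = 0.
Row 8 has -20 + 42 − 9 + 20 + 2 + 38 − 17 = 56; the blank must be 107 − 56 = 51.
Row 3 has 0 + 0 + 31 + 30 + 0 + 16 + 28 = 105; the blank must be 107 − 105 = 2.

a = 10, c = 42, n = 51, q = 2, y = 0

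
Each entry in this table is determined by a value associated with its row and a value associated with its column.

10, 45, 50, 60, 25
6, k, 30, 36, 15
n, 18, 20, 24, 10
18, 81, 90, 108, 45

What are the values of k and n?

Each row is a constant multiple of every other row — this is a multiplication table with the headers hidden.
Row 2 is 30/50 = 3/5 times row 1, so its entry in column 2 is 45 × 3/5 = 27.
Row 3 is 20/50 = 2/5 times row 1, so its entry in column 1 is 10 × 2/5 = 4.

k = 27, n = 4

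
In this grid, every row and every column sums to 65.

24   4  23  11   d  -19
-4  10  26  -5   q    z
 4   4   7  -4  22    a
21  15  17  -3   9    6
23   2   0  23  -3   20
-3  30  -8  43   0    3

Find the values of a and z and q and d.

Row 3: 4 + 4 + 7 − 4 + 22 = 33, so its missing entry is 65 − 33 = 32.
Row 1: 24 + 4 + 23 + 11 − 19 = 43, so its missing entry is 65 − 43 = 22.
Column 5: 22 + 22 + 9 − 3 + 0 = 50, so its missing entry is 65 − 50 = 15.
Row 2: -4 + 10 + 26 − 5 + 15 = 42, so its missing entry is 65 − 42 = 23.

a = 32, z = 23, q = 15, d = 22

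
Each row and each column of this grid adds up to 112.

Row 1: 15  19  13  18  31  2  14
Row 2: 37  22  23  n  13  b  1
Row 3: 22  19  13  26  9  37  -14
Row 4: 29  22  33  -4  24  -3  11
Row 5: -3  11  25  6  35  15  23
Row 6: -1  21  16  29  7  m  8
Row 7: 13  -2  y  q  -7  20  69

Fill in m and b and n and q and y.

m = 32, b = 9, n = 7, q = 30, y = -11

Column 3 has 13 + 23 + 13 + 33 + 25 + 16 = 123; the blank must be 112 − 123 = -11.
Row 6 has -1 + 21 + 16 + 29 + 7 + 8 = 80; the blank must be 112 − 80 = 32.
Column 6 has 2 + 37 − 3 + 15 + 32 + 20 = 103; the blank must be 112 − 103 = 9.
Row 7 has 13 − 2 − 11 − 7 + 20 + 69 = 82; the blank must be 112 − 82 = 30.
Row 2 has 37 + 22 + 23 + 13 + 9 + 1 = 105; the blank must be 112 − 105 = 7.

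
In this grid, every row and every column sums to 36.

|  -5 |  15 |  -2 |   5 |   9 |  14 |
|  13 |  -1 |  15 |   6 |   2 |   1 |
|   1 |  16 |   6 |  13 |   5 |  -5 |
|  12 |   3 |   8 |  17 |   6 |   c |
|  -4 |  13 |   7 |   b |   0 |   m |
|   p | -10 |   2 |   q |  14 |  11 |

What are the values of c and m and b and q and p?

Column 1: -5 + 13 + 1 + 12 − 4 = 17, so its missing entry is 36 − 17 = 19.
Row 6: 19 − 10 + 2 + 14 + 11 = 36, so its missing entry is 36 − 36 = 0.
Column 4: 5 + 6 + 13 + 17 + 0 = 41, so its missing entry is 36 − 41 = -5.
Row 5: -4 + 13 + 7 − 5 + 0 = 11, so its missing entry is 36 − 11 = 25.
Row 4: 12 + 3 + 8 + 17 + 6 = 46, so its missing entry is 36 − 46 = -10.

c = -10, m = 25, b = -5, q = 0, p = 19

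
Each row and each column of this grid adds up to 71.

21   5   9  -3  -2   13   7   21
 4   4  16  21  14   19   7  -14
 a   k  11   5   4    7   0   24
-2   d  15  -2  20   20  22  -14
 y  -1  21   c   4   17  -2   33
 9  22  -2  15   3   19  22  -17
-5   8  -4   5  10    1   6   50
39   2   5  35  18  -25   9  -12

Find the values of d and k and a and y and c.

d = 12, k = 19, a = 1, y = 4, c = -5

Column 4 has -3 + 21 + 5 − 2 + 15 + 5 + 35 = 76; the blank must be 71 − 76 = -5.
Row 5 has -1 + 21 − 5 + 4 + 17 − 2 + 33 = 67; the blank must be 71 − 67 = 4.
Row 4 has -2 + 15 − 2 + 20 + 20 + 22 − 14 = 59; the blank must be 71 − 59 = 12.
Column 2 has 5 + 4 + 12 − 1 + 22 + 8 + 2 = 52; the blank must be 71 − 52 = 19.
Row 3 has 19 + 11 + 5 + 4 + 7 + 0 + 24 = 70; the blank must be 71 − 70 = 1.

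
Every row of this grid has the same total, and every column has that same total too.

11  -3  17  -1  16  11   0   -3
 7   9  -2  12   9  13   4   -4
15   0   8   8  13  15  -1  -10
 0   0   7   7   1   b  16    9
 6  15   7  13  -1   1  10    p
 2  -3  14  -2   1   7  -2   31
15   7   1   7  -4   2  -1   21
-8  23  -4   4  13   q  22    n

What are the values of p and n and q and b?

p = -3, n = 7, q = -9, b = 8

Rows 1 and 2 both sum to 48, so that's the common total.
The known cells in row 5 total 51, leaving 48 − 51 = -3 for the blank.
The known cells in row 4 total 40, leaving 48 − 40 = 8 for the blank.
The known cells in column 6 total 57, leaving 48 − 57 = -9 for the blank.
The known cells in row 8 total 41, leaving 48 − 41 = 7 for the blank.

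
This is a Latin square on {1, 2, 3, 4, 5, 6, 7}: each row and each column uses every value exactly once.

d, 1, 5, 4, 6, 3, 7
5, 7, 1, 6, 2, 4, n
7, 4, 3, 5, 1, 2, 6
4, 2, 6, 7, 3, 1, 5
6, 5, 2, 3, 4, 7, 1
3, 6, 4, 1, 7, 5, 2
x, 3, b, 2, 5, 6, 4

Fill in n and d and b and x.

For row 1, column 1: row 1 already has {1, 3, 4, 5, 6, 7}; that leaves 2.
For row 2, column 7: row 2 already has {1, 2, 4, 5, 6, 7}; that leaves 3.
At (row 7, col 3): column 3 already has {1, 2, 3, 4, 5, 6}, so the value is 7.
Cell (7,1): row 7 already has {2, 3, 4, 5, 6, 7} → 1.

n = 3, d = 2, b = 7, x = 1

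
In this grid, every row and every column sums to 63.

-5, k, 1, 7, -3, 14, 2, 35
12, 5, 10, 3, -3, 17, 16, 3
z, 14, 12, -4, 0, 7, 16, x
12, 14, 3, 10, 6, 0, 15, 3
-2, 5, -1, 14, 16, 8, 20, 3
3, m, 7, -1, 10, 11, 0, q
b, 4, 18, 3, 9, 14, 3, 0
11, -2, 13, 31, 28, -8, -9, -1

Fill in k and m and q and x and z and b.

k = 12, m = 11, q = 22, x = -2, z = 20, b = 12

Row 1: -5 + 1 + 7 − 3 + 14 + 2 + 35 = 51, so its missing entry is 63 − 51 = 12.
Column 2: 12 + 5 + 14 + 14 + 5 + 4 − 2 = 52, so its missing entry is 63 − 52 = 11.
Row 6: 3 + 11 + 7 − 1 + 10 + 11 + 0 = 41, so its missing entry is 63 − 41 = 22.
Column 8: 35 + 3 + 3 + 3 + 22 + 0 − 1 = 65, so its missing entry is 63 − 65 = -2.
Row 3: 14 + 12 − 4 + 0 + 7 + 16 − 2 = 43, so its missing entry is 63 − 43 = 20.
Row 7: 4 + 18 + 3 + 9 + 14 + 3 + 0 = 51, so its missing entry is 63 − 51 = 12.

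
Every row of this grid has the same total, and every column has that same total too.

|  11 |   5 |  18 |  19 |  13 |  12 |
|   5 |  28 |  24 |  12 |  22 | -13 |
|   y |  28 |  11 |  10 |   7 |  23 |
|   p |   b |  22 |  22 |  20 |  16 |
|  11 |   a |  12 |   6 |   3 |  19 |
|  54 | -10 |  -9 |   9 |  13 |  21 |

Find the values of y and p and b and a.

Rows 1 and 2 both sum to 78, so that's the common total.
Row 3 has 28 + 11 + 10 + 7 + 23 = 79; the blank must be 78 − 79 = -1.
Row 5 has 11 + 12 + 6 + 3 + 19 = 51; the blank must be 78 − 51 = 27.
Column 2 has 5 + 28 + 28 + 27 − 10 = 78; the blank must be 78 − 78 = 0.
Row 4 has 0 + 22 + 22 + 20 + 16 = 80; the blank must be 78 − 80 = -2.

y = -1, p = -2, b = 0, a = 27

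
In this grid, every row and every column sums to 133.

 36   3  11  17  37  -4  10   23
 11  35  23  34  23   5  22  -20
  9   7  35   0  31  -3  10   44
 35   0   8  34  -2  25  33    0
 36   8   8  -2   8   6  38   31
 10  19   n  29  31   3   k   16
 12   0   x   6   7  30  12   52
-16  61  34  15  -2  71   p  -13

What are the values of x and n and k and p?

x = 14, n = 0, k = 25, p = -17

The known cells in row 7 total 119, leaving 133 − 119 = 14 for the blank.
The known cells in row 8 total 150, leaving 133 − 150 = -17 for the blank.
The known cells in column 7 total 108, leaving 133 − 108 = 25 for the blank.
The known cells in row 6 total 133, leaving 133 − 133 = 0 for the blank.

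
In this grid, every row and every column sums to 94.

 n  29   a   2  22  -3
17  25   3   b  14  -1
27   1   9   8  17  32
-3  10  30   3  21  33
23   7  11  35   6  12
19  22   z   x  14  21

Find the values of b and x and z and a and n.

Column 1 has 17 + 27 − 3 + 23 + 19 = 83; the blank must be 94 − 83 = 11.
Row 1 has 11 + 29 + 2 + 22 − 3 = 61; the blank must be 94 − 61 = 33.
Row 2 has 17 + 25 + 3 + 14 − 1 = 58; the blank must be 94 − 58 = 36.
Column 4 has 2 + 36 + 8 + 3 + 35 = 84; the blank must be 94 − 84 = 10.
Row 6 has 19 + 22 + 10 + 14 + 21 = 86; the blank must be 94 − 86 = 8.

b = 36, x = 10, z = 8, a = 33, n = 11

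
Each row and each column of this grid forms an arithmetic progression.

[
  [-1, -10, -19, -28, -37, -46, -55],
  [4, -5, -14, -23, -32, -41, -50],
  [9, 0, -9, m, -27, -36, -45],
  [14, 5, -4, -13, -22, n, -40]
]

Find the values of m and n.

Along each row the entries change by -9 per step; down each column they change by 5.
Row 3: from 9 at column 1, stepping by -9 to column 4 gives -18.
Row 4: from 14 at column 1, stepping by -9 to column 6 gives -31.

m = -18, n = -31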